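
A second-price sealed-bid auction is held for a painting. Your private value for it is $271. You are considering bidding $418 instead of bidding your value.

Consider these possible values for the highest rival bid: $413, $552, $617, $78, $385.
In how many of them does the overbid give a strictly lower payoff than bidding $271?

2

The deviation hurts exactly when the highest competing bid lies strictly between $271 and $418 — overbidding then wins at a price above your value.
$413: inside the interval → strictly worse (loss $142).
$552: above both → same outcome either way.
$617: above both → same outcome either way.
$78: below both → same outcome either way.
$385: inside the interval → strictly worse (loss $114).
Count: 2.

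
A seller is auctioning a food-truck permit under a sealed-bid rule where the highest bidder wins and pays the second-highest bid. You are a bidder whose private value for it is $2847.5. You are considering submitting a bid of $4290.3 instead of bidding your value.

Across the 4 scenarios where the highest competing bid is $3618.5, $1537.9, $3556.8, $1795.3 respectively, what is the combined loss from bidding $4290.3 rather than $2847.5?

The deviation costs you only when the competing bid falls strictly between $2847.5 and $4290.3; elsewhere both bids give the same outcome.
$3618.5: truthful payoff $0, deviation payoff −$771 → loss $771.
$1537.9: outcomes coincide → loss $0.
$3556.8: truthful payoff $0, deviation payoff −$709.3 → loss $709.3.
$1795.3: outcomes coincide → loss $0.
Total loss = $771 + $709.3 = $1480.3.
In a second-price auction your bid sets only whether you win, not what you pay, so bidding your true value is weakly dominant.

$1480.3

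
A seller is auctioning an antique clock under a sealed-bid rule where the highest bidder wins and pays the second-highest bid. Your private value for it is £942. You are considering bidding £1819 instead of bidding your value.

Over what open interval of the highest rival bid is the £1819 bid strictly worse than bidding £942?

If the competing bid is below £942, both bids win at the same price — no difference.
If it is above £1819, both bids lose — no difference.
If it lies strictly between £942 and £1819, bidding your value loses (payoff 0) while bidding £1819 wins at a price above your value (payoff negative).
So the deviation strictly hurts on the open interval (£942, £1819).

(£942, £1819)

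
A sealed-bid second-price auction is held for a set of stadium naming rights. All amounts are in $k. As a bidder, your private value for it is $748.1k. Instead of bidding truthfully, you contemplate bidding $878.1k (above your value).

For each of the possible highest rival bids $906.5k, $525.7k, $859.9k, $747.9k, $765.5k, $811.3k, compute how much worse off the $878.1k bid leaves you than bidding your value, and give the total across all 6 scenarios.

$192.4k

The deviation costs you only when the competing bid falls strictly between $748.1k and $878.1k; elsewhere both bids give the same outcome.
$906.5k: outcomes coincide → loss $0k.
$525.7k: outcomes coincide → loss $0k.
$859.9k: truthful payoff $0k, deviation payoff −$111.8k → loss $111.8k.
$747.9k: outcomes coincide → loss $0k.
$765.5k: truthful payoff $0k, deviation payoff −$17.4k → loss $17.4k.
$811.3k: truthful payoff $0k, deviation payoff −$63.2k → loss $63.2k.
Total loss = $111.8k + $17.4k + $63.2k = $192.4k.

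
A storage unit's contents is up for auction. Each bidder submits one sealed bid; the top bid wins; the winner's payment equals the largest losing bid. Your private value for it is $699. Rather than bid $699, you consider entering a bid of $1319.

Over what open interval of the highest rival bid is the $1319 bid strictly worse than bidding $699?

($699, $1319)

If the competing bid is below $699, both bids win at the same price — no difference.
If it is above $1319, both bids lose — no difference.
If it lies strictly between $699 and $1319, bidding your value loses (payoff 0) while bidding $1319 wins at a price above your value (payoff negative).
So the deviation strictly hurts on the open interval ($699, $1319).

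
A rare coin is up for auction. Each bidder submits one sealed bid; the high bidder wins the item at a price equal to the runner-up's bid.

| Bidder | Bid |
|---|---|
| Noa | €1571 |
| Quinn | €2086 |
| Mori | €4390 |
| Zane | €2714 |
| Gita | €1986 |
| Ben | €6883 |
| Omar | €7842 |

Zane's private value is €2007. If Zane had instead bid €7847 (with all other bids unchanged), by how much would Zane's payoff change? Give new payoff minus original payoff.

The highest bid among the other bidders is €7842; Zane's bid doesn't change that.
Original bid €2714: Zane is not highest (top rival bid is €7842); payoff €0.
Alternative bid €7847: Zane is highest, pays the top rival bid €7842; payoff €2007 − €7842 = −€5835.
Change in payoff = −€5835 − (€0) = −€5835.

−€5835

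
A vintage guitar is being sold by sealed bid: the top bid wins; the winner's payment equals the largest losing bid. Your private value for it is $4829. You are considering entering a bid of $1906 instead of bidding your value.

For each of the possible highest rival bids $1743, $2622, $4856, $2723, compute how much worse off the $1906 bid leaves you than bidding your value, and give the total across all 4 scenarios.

$4313

The deviation costs you only when the competing bid falls strictly between $1906 and $4829; elsewhere both bids give the same outcome.
$1743: outcomes coincide → loss $0.
$2622: truthful payoff $2207, deviation payoff $0 → loss $2207.
$4856: outcomes coincide → loss $0.
$2723: truthful payoff $2106, deviation payoff $0 → loss $2106.
Total loss = $2207 + $2106 = $4313.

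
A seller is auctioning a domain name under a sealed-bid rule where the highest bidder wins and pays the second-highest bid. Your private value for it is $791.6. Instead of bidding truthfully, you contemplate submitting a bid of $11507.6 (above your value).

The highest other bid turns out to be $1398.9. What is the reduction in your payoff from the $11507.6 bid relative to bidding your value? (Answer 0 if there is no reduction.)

Bidding your value $791.6: you lose (since $791.6 < $1398.9). Payoff $0.
Bidding $11507.6: you win and pay $1398.9. Payoff $791.6 − $1398.9 = −$607.3.
The competing bid $1398.9 lies between your value and your inflated bid, so overbidding wins an item priced above your value.
Loss from deviating = $0 − (−$607.3) = $607.3.

$607.3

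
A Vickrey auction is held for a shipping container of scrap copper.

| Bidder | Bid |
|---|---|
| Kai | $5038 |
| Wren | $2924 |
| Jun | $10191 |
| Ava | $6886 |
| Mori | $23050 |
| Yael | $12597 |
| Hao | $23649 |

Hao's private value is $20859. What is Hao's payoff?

−$2191

Highest bid: Hao at $23649, so Hao wins.
Second-highest bid: Mori at $23050 — that is the price the winner pays.
Hao's payoff = value − price = $20859 − $23050 = −$2191.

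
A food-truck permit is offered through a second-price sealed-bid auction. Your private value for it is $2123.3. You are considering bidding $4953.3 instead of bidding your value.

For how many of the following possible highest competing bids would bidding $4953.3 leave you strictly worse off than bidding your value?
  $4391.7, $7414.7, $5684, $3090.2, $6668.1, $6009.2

2

The deviation hurts exactly when the highest competing bid lies strictly between $2123.3 and $4953.3 — overbidding then wins at a price above your value.
$4391.7: inside the interval → strictly worse (loss $2268.4).
$7414.7: above both → same outcome either way.
$5684: above both → same outcome either way.
$3090.2: inside the interval → strictly worse (loss $966.9).
$6668.1: above both → same outcome either way.
$6009.2: above both → same outcome either way.
Count: 2.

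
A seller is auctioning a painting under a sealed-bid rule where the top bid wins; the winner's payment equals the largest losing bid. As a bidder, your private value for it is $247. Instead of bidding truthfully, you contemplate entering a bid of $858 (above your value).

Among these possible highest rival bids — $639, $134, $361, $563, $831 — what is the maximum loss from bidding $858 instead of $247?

$639: truthful gives $0, deviation gives −$392 → loss $392.
$134: same outcome either way → loss $0.
$361: truthful gives $0, deviation gives −$114 → loss $114.
$563: truthful gives $0, deviation gives −$316 → loss $316.
$831: truthful gives $0, deviation gives −$584 → loss $584.
Maximum loss: $584.

$584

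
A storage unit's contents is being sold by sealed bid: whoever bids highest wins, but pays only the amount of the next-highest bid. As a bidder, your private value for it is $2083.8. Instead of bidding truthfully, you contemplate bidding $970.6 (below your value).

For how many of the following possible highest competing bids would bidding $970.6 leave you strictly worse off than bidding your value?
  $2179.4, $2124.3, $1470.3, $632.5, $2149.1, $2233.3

1

The deviation hurts exactly when the highest competing bid lies strictly between $970.6 and $2083.8 — underbidding then forfeits a profitable win.
$2179.4: above both → same outcome either way.
$2124.3: above both → same outcome either way.
$1470.3: inside the interval → strictly worse (loss $613.5).
$632.5: below both → same outcome either way.
$2149.1: above both → same outcome either way.
$2233.3: above both → same outcome either way.
Count: 1.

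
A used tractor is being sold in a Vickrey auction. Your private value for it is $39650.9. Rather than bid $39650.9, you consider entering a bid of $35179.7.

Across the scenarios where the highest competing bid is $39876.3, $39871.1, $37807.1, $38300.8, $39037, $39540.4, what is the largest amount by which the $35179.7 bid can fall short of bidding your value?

$39876.3: same outcome either way → loss $0.
$39871.1: same outcome either way → loss $0.
$37807.1: truthful gives $1843.8, deviation gives $0 → loss $1843.8.
$38300.8: truthful gives $1350.1, deviation gives $0 → loss $1350.1.
$39037: truthful gives $613.9, deviation gives $0 → loss $613.9.
$39540.4: truthful gives $110.5, deviation gives $0 → loss $110.5.
Maximum loss: $1843.8.

$1843.8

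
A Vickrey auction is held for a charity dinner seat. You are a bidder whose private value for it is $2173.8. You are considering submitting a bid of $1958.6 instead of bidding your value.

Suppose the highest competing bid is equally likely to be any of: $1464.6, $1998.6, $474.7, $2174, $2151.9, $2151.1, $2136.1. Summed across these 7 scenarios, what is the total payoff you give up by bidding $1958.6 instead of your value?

The deviation costs you only when the competing bid falls strictly between $1958.6 and $2173.8; elsewhere both bids give the same outcome.
$1464.6: outcomes coincide → loss $0.
$1998.6: truthful payoff $175.2, deviation payoff $0 → loss $175.2.
$474.7: outcomes coincide → loss $0.
$2174: outcomes coincide → loss $0.
$2151.9: truthful payoff $21.9, deviation payoff $0 → loss $21.9.
$2151.1: truthful payoff $22.7, deviation payoff $0 → loss $22.7.
$2136.1: truthful payoff $37.7, deviation payoff $0 → loss $37.7.
Total loss = $175.2 + $21.9 + $22.7 + $37.7 = $257.5.
In a second-price auction your bid sets only whether you win, not what you pay, so bidding your true value is weakly dominant.

$257.5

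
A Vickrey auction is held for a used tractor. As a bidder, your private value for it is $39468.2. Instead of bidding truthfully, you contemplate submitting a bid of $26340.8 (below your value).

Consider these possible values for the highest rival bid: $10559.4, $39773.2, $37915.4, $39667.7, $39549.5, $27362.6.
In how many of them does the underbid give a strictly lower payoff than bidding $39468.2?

The deviation hurts exactly when the highest competing bid lies strictly between $26340.8 and $39468.2 — underbidding then forfeits a profitable win.
$10559.4: below both → same outcome either way.
$39773.2: above both → same outcome either way.
$37915.4: inside the interval → strictly worse (loss $1552.8).
$39667.7: above both → same outcome either way.
$39549.5: above both → same outcome either way.
$27362.6: inside the interval → strictly worse (loss $12105.6).
Count: 2.

2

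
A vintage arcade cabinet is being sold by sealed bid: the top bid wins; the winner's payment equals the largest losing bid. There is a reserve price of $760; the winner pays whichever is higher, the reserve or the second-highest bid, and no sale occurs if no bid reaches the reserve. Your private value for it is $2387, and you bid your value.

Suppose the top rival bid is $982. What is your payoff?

Your bid $2387 is the highest and exceeds the reserve.
Price = max(second-highest bid, reserve) = max($982, $760) = $982.
Payoff = $2387 − $982 = $1405.

$1405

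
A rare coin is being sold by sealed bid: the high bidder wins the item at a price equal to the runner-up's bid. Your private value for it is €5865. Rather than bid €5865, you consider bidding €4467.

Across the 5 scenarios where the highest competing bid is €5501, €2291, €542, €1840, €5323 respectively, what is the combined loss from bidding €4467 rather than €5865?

€906

The deviation costs you only when the competing bid falls strictly between €4467 and €5865; elsewhere both bids give the same outcome.
€5501: truthful payoff €364, deviation payoff €0 → loss €364.
€2291: outcomes coincide → loss €0.
€542: outcomes coincide → loss €0.
€1840: outcomes coincide → loss €0.
€5323: truthful payoff €542, deviation payoff €0 → loss €542.
Total loss = €364 + €542 = €906.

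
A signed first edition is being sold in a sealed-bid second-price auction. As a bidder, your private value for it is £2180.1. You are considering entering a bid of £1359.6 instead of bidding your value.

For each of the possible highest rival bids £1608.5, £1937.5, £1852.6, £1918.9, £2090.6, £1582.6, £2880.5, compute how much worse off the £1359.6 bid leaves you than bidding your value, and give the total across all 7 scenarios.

The deviation costs you only when the competing bid falls strictly between £1359.6 and £2180.1; elsewhere both bids give the same outcome.
£1608.5: truthful payoff £571.6, deviation payoff £0 → loss £571.6.
£1937.5: truthful payoff £242.6, deviation payoff £0 → loss £242.6.
£1852.6: truthful payoff £327.5, deviation payoff £0 → loss £327.5.
£1918.9: truthful payoff £261.2, deviation payoff £0 → loss £261.2.
£2090.6: truthful payoff £89.5, deviation payoff £0 → loss £89.5.
£1582.6: truthful payoff £597.5, deviation payoff £0 → loss £597.5.
£2880.5: outcomes coincide → loss £0.
Total loss = £571.6 + £242.6 + £327.5 + £261.2 + £89.5 + £597.5 = £2089.9.

£2089.9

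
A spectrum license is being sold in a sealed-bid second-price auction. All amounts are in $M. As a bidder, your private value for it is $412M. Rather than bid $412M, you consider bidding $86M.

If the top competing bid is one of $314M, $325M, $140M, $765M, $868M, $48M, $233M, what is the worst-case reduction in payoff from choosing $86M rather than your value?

$314M: truthful gives $98M, deviation gives $0M → loss $98M.
$325M: truthful gives $87M, deviation gives $0M → loss $87M.
$140M: truthful gives $272M, deviation gives $0M → loss $272M.
$765M: same outcome either way → loss $0M.
$868M: same outcome either way → loss $0M.
$48M: same outcome either way → loss $0M.
$233M: truthful gives $179M, deviation gives $0M → loss $179M.
Maximum loss: $272M.

$272M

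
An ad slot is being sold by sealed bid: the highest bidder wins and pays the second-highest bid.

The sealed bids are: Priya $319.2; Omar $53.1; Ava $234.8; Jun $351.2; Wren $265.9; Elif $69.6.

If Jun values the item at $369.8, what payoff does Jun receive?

Highest bid: Jun at $351.2, so Jun wins.
Second-highest bid: Priya at $319.2 — that is the price the winner pays.
Jun's payoff = value − price = $369.8 − $319.2 = $50.6.

$50.6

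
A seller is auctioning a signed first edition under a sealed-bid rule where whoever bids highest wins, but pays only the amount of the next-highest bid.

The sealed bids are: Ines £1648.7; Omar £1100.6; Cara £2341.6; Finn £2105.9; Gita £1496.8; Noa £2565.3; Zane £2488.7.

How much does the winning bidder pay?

Highest bid: Noa at £2565.3, so Noa wins.
Second-highest bid: Zane at £2488.7 — that is the price the winner pays.

£2488.7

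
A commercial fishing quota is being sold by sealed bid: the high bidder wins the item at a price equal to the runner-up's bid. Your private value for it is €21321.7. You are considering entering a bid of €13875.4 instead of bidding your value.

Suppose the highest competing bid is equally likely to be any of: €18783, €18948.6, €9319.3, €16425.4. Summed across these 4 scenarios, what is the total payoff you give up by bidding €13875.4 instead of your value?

The deviation costs you only when the competing bid falls strictly between €13875.4 and €21321.7; elsewhere both bids give the same outcome.
€18783: truthful payoff €2538.7, deviation payoff €0 → loss €2538.7.
€18948.6: truthful payoff €2373.1, deviation payoff €0 → loss €2373.1.
€9319.3: outcomes coincide → loss €0.
€16425.4: truthful payoff €4896.3, deviation payoff €0 → loss €4896.3.
Total loss = €2538.7 + €2373.1 + €4896.3 = €9808.1.

€9808.1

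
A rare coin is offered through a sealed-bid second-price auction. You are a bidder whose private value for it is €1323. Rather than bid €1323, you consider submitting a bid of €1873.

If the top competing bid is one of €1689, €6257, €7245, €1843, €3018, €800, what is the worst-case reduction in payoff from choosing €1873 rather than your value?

€520

€1689: truthful gives €0, deviation gives −€366 → loss €366.
€6257: same outcome either way → loss €0.
€7245: same outcome either way → loss €0.
€1843: truthful gives €0, deviation gives −€520 → loss €520.
€3018: same outcome either way → loss €0.
€800: same outcome either way → loss €0.
Maximum loss: €520.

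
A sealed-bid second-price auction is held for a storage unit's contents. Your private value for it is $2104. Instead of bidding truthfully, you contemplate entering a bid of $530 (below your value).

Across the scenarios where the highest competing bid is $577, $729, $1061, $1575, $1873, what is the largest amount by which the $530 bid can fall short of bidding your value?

$577: truthful gives $1527, deviation gives $0 → loss $1527.
$729: truthful gives $1375, deviation gives $0 → loss $1375.
$1061: truthful gives $1043, deviation gives $0 → loss $1043.
$1575: truthful gives $529, deviation gives $0 → loss $529.
$1873: truthful gives $231, deviation gives $0 → loss $231.
Maximum loss: $1527.

$1527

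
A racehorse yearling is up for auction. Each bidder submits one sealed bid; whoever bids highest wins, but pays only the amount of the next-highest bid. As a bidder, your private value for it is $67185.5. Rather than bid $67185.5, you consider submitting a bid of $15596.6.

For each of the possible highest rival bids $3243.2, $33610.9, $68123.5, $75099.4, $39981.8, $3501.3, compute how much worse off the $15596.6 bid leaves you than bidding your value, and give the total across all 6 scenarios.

The deviation costs you only when the competing bid falls strictly between $15596.6 and $67185.5; elsewhere both bids give the same outcome.
$3243.2: outcomes coincide → loss $0.
$33610.9: truthful payoff $33574.6, deviation payoff $0 → loss $33574.6.
$68123.5: outcomes coincide → loss $0.
$75099.4: outcomes coincide → loss $0.
$39981.8: truthful payoff $27203.7, deviation payoff $0 → loss $27203.7.
$3501.3: outcomes coincide → loss $0.
Total loss = $33574.6 + $27203.7 = $60778.3.
Because the price is fixed by the runner-up's bid, deviating from your value can only change a good outcome into a bad one — never the reverse.

$60778.3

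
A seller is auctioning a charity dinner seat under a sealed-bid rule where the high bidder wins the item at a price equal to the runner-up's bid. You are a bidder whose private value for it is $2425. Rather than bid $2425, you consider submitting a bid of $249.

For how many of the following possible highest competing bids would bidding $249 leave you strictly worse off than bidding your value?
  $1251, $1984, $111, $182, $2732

2

The deviation hurts exactly when the highest competing bid lies strictly between $249 and $2425 — underbidding then forfeits a profitable win.
$1251: inside the interval → strictly worse (loss $1174).
$1984: inside the interval → strictly worse (loss $441).
$111: below both → same outcome either way.
$182: below both → same outcome either way.
$2732: above both → same outcome either way.
Count: 2.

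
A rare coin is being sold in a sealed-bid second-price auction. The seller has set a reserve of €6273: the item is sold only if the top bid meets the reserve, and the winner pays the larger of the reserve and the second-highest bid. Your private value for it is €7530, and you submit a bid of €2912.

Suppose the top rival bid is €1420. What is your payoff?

Your bid €2912 is the highest bid but falls below the reserve €6273, so the item goes unsold. Payoff €0.

€0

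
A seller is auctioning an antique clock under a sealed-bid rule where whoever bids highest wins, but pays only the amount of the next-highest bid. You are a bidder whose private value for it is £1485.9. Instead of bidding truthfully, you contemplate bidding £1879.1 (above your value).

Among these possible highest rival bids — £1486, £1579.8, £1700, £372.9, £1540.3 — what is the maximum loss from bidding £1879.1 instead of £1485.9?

£1486: truthful gives £0, deviation gives −£0.1 → loss £0.1.
£1579.8: truthful gives £0, deviation gives −£93.9 → loss £93.9.
£1700: truthful gives £0, deviation gives −£214.1 → loss £214.1.
£372.9: same outcome either way → loss £0.
£1540.3: truthful gives £0, deviation gives −£54.4 → loss £54.4.
Maximum loss: £214.1.

£214.1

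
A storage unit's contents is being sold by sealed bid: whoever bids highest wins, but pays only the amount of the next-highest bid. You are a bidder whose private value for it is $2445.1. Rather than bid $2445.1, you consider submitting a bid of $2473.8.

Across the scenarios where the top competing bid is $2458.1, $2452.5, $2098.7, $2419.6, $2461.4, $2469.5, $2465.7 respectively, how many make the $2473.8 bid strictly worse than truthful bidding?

5

The deviation hurts exactly when the highest competing bid lies strictly between $2445.1 and $2473.8 — overbidding then wins at a price above your value.
$2458.1: inside the interval → strictly worse (loss $13).
$2452.5: inside the interval → strictly worse (loss $7.4).
$2098.7: below both → same outcome either way.
$2419.6: below both → same outcome either way.
$2461.4: inside the interval → strictly worse (loss $16.3).
$2469.5: inside the interval → strictly worse (loss $24.4).
$2465.7: inside the interval → strictly worse (loss $20.6).
Count: 5.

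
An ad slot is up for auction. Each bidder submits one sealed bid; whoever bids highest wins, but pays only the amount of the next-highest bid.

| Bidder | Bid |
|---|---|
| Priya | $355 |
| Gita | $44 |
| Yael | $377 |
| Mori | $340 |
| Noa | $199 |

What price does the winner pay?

Highest bid: Yael at $377, so Yael wins.
Second-highest bid: Priya at $355 — that is the price the winner pays.

$355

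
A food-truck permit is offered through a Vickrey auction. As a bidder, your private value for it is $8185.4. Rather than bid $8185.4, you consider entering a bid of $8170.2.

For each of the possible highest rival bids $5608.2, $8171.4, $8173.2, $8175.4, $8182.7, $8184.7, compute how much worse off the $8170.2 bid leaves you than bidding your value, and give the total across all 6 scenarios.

$39.6

The deviation costs you only when the competing bid falls strictly between $8170.2 and $8185.4; elsewhere both bids give the same outcome.
$5608.2: outcomes coincide → loss $0.
$8171.4: truthful payoff $14, deviation payoff $0 → loss $14.
$8173.2: truthful payoff $12.2, deviation payoff $0 → loss $12.2.
$8175.4: truthful payoff $10, deviation payoff $0 → loss $10.
$8182.7: truthful payoff $2.7, deviation payoff $0 → loss $2.7.
$8184.7: truthful payoff $0.7, deviation payoff $0 → loss $0.7.
Total loss = $14 + $12.2 + $10 + $2.7 + $0.7 = $39.6.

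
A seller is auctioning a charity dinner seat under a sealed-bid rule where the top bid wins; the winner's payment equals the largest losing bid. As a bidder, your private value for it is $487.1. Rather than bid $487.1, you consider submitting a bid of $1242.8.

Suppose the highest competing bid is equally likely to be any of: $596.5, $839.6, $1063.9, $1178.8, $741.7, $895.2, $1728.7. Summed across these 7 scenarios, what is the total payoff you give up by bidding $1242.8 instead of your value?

The deviation costs you only when the competing bid falls strictly between $487.1 and $1242.8; elsewhere both bids give the same outcome.
$596.5: truthful payoff $0, deviation payoff −$109.4 → loss $109.4.
$839.6: truthful payoff $0, deviation payoff −$352.5 → loss $352.5.
$1063.9: truthful payoff $0, deviation payoff −$576.8 → loss $576.8.
$1178.8: truthful payoff $0, deviation payoff −$691.7 → loss $691.7.
$741.7: truthful payoff $0, deviation payoff −$254.6 → loss $254.6.
$895.2: truthful payoff $0, deviation payoff −$408.1 → loss $408.1.
$1728.7: outcomes coincide → loss $0.
Total loss = $109.4 + $352.5 + $576.8 + $691.7 + $254.6 + $408.1 = $2393.1.

$2393.1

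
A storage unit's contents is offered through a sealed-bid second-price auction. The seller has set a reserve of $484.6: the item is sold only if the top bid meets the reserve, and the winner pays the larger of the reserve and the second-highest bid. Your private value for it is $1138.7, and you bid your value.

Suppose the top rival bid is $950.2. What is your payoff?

Your bid $1138.7 is the highest and exceeds the reserve.
Price = max(second-highest bid, reserve) = max($950.2, $484.6) = $950.2.
Payoff = $1138.7 − $950.2 = $188.5.

$188.5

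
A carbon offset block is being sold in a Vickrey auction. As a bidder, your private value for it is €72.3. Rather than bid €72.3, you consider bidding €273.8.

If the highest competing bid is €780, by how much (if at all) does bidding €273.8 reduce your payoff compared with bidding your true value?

Bidding your value €72.3: you lose (since €72.3 < €780). Payoff €0.
Bidding €273.8: you lose. Payoff €0.
Difference = €0 − €0 = €0; both bids lead to the same outcome because the competing bid is above both your value and your alternative bid.
Because the price is fixed by the runner-up's bid, deviating from your value can only change a good outcome into a bad one — never the reverse.

€0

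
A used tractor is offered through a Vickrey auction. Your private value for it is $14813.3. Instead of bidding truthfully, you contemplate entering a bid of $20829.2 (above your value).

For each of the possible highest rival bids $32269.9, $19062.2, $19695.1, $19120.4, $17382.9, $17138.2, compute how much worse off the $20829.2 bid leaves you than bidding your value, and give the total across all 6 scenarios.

The deviation costs you only when the competing bid falls strictly between $14813.3 and $20829.2; elsewhere both bids give the same outcome.
$32269.9: outcomes coincide → loss $0.
$19062.2: truthful payoff $0, deviation payoff −$4248.9 → loss $4248.9.
$19695.1: truthful payoff $0, deviation payoff −$4881.8 → loss $4881.8.
$19120.4: truthful payoff $0, deviation payoff −$4307.1 → loss $4307.1.
$17382.9: truthful payoff $0, deviation payoff −$2569.6 → loss $2569.6.
$17138.2: truthful payoff $0, deviation payoff −$2324.9 → loss $2324.9.
Total loss = $4248.9 + $4881.8 + $4307.1 + $2569.6 + $2324.9 = $18332.3.
In a second-price auction your bid sets only whether you win, not what you pay, so bidding your true value is weakly dominant.

$18332.3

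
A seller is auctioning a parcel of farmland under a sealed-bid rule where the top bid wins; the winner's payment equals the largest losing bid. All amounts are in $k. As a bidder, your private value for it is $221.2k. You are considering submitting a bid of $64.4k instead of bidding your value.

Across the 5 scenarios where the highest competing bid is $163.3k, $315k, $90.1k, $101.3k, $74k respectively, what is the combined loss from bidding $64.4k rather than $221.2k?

$456.1k

The deviation costs you only when the competing bid falls strictly between $64.4k and $221.2k; elsewhere both bids give the same outcome.
$163.3k: truthful payoff $57.9k, deviation payoff $0k → loss $57.9k.
$315k: outcomes coincide → loss $0k.
$90.1k: truthful payoff $131.1k, deviation payoff $0k → loss $131.1k.
$101.3k: truthful payoff $119.9k, deviation payoff $0k → loss $119.9k.
$74k: truthful payoff $147.2k, deviation payoff $0k → loss $147.2k.
Total loss = $57.9k + $131.1k + $119.9k + $147.2k = $456.1k.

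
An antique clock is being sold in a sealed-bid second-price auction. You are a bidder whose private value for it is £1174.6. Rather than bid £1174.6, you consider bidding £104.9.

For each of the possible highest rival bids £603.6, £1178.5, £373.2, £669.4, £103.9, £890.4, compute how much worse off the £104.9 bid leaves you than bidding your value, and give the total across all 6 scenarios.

£2161.8

The deviation costs you only when the competing bid falls strictly between £104.9 and £1174.6; elsewhere both bids give the same outcome.
£603.6: truthful payoff £571, deviation payoff £0 → loss £571.
£1178.5: outcomes coincide → loss £0.
£373.2: truthful payoff £801.4, deviation payoff £0 → loss £801.4.
£669.4: truthful payoff £505.2, deviation payoff £0 → loss £505.2.
£103.9: outcomes coincide → loss £0.
£890.4: truthful payoff £284.2, deviation payoff £0 → loss £284.2.
Total loss = £571 + £801.4 + £505.2 + £284.2 = £2161.8.
Truthful bidding weakly dominates here: raising your bid can only win items priced above your value, and lowering it can only forfeit items priced below.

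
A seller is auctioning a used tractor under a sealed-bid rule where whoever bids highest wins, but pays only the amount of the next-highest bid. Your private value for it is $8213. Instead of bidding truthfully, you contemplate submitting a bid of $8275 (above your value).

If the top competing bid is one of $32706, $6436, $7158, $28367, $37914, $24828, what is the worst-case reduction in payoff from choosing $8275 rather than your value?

$0

$32706: same outcome either way → loss $0.
$6436: same outcome either way → loss $0.
$7158: same outcome either way → loss $0.
$28367: same outcome either way → loss $0.
$37914: same outcome either way → loss $0.
$24828: same outcome either way → loss $0.
Maximum loss: $0.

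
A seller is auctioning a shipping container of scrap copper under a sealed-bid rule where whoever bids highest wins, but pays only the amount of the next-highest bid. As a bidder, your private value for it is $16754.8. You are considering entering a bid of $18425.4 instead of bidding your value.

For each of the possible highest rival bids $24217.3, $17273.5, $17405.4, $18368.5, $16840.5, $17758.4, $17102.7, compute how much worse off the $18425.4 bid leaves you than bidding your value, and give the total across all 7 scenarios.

The deviation costs you only when the competing bid falls strictly between $16754.8 and $18425.4; elsewhere both bids give the same outcome.
$24217.3: outcomes coincide → loss $0.
$17273.5: truthful payoff $0, deviation payoff −$518.7 → loss $518.7.
$17405.4: truthful payoff $0, deviation payoff −$650.6 → loss $650.6.
$18368.5: truthful payoff $0, deviation payoff −$1613.7 → loss $1613.7.
$16840.5: truthful payoff $0, deviation payoff −$85.7 → loss $85.7.
$17758.4: truthful payoff $0, deviation payoff −$1003.6 → loss $1003.6.
$17102.7: truthful payoff $0, deviation payoff −$347.9 → loss $347.9.
Total loss = $518.7 + $650.6 + $1613.7 + $85.7 + $1003.6 + $347.9 = $4220.2.

$4220.2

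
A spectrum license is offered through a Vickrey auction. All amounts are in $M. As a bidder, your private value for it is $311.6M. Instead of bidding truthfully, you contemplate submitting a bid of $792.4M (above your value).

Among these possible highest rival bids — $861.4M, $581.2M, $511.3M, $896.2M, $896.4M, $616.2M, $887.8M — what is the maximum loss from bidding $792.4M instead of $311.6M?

$861.4M: same outcome either way → loss $0M.
$581.2M: truthful gives $0M, deviation gives −$269.6M → loss $269.6M.
$511.3M: truthful gives $0M, deviation gives −$199.7M → loss $199.7M.
$896.2M: same outcome either way → loss $0M.
$896.4M: same outcome either way → loss $0M.
$616.2M: truthful gives $0M, deviation gives −$304.6M → loss $304.6M.
$887.8M: same outcome either way → loss $0M.
Maximum loss: $304.6M.

$304.6M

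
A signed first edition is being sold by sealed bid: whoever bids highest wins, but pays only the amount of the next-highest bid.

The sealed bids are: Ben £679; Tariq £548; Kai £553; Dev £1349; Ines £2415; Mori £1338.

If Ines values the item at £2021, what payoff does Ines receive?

£672

Highest bid: Ines at £2415, so Ines wins.
Second-highest bid: Dev at £1349 — that is the price the winner pays.
Ines's payoff = value − price = £2021 − £1349 = £672.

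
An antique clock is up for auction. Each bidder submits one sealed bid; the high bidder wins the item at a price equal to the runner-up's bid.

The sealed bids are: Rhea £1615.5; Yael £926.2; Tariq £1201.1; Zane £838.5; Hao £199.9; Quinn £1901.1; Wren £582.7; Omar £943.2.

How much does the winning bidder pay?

£1615.5

Highest bid: Quinn at £1901.1, so Quinn wins.
Second-highest bid: Rhea at £1615.5 — that is the price the winner pays.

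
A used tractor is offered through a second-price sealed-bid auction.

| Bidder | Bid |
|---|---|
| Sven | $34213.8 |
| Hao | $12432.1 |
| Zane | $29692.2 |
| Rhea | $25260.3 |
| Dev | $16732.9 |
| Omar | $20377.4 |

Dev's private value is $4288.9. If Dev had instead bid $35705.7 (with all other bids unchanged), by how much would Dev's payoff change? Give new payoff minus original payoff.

−$29924.9

The highest bid among the other bidders is $34213.8; Dev's bid doesn't change that.
Original bid $16732.9: Dev is not highest (top rival bid is $34213.8); payoff $0.
Alternative bid $35705.7: Dev is highest, pays the top rival bid $34213.8; payoff $4288.9 − $34213.8 = −$29924.9.
Change in payoff = −$29924.9 − ($0) = −$29924.9.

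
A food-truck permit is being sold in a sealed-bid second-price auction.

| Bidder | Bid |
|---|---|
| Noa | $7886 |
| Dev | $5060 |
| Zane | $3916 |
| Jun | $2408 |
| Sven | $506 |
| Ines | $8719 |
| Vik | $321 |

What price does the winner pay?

Highest bid: Ines at $8719, so Ines wins.
Second-highest bid: Noa at $7886 — that is the price the winner pays.

$7886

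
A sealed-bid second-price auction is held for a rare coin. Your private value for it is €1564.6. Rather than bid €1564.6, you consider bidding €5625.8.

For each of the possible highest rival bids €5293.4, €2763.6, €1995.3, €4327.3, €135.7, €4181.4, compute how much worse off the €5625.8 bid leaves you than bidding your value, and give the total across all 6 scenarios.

The deviation costs you only when the competing bid falls strictly between €1564.6 and €5625.8; elsewhere both bids give the same outcome.
€5293.4: truthful payoff €0, deviation payoff −€3728.8 → loss €3728.8.
€2763.6: truthful payoff €0, deviation payoff −€1199 → loss €1199.
€1995.3: truthful payoff €0, deviation payoff −€430.7 → loss €430.7.
€4327.3: truthful payoff €0, deviation payoff −€2762.7 → loss €2762.7.
€135.7: outcomes coincide → loss €0.
€4181.4: truthful payoff €0, deviation payoff −€2616.8 → loss €2616.8.
Total loss = €3728.8 + €1199 + €430.7 + €2762.7 + €2616.8 = €10738.

€10738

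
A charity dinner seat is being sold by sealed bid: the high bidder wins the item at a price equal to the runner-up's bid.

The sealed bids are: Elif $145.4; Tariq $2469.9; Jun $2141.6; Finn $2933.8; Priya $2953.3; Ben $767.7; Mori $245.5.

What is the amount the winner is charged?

$2933.8

Highest bid: Priya at $2953.3, so Priya wins.
Second-highest bid: Finn at $2933.8 — that is the price the winner pays.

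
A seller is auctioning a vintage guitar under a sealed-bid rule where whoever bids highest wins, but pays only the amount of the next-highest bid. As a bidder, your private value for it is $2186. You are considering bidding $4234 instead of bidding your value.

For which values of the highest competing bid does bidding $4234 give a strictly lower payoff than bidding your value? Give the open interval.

($2186, $4234)

If the competing bid is below $2186, both bids win at the same price — no difference.
If it is above $4234, both bids lose — no difference.
If it lies strictly between $2186 and $4234, bidding your value loses (payoff 0) while bidding $4234 wins at a price above your value (payoff negative).
So the deviation strictly hurts on the open interval ($2186, $4234).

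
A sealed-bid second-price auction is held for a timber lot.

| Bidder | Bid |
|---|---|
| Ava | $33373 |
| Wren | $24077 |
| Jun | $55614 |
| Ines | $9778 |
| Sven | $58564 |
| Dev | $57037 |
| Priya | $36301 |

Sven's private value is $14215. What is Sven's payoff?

Highest bid: Sven at $58564, so Sven wins.
Second-highest bid: Dev at $57037 — that is the price the winner pays.
Sven's payoff = value − price = $14215 − $57037 = −$42822.

−$42822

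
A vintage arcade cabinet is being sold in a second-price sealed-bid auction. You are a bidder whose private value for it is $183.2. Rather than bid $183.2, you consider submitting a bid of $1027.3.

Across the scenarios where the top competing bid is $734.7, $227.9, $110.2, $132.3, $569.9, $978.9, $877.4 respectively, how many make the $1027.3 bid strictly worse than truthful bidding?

5

The deviation hurts exactly when the highest competing bid lies strictly between $183.2 and $1027.3 — overbidding then wins at a price above your value.
$734.7: inside the interval → strictly worse (loss $551.5).
$227.9: inside the interval → strictly worse (loss $44.7).
$110.2: below both → same outcome either way.
$132.3: below both → same outcome either way.
$569.9: inside the interval → strictly worse (loss $386.7).
$978.9: inside the interval → strictly worse (loss $795.7).
$877.4: inside the interval → strictly worse (loss $694.2).
Count: 5.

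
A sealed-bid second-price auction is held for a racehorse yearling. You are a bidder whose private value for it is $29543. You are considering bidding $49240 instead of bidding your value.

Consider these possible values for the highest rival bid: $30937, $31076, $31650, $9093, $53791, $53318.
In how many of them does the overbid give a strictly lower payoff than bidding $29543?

3

The deviation hurts exactly when the highest competing bid lies strictly between $29543 and $49240 — overbidding then wins at a price above your value.
$30937: inside the interval → strictly worse (loss $1394).
$31076: inside the interval → strictly worse (loss $1533).
$31650: inside the interval → strictly worse (loss $2107).
$9093: below both → same outcome either way.
$53791: above both → same outcome either way.
$53318: above both → same outcome either way.
Count: 3.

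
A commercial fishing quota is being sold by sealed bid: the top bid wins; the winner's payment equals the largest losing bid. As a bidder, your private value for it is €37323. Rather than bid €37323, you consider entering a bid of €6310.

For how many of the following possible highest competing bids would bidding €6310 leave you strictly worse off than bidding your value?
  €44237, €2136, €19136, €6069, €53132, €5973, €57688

The deviation hurts exactly when the highest competing bid lies strictly between €6310 and €37323 — underbidding then forfeits a profitable win.
€44237: above both → same outcome either way.
€2136: below both → same outcome either way.
€19136: inside the interval → strictly worse (loss €18187).
€6069: below both → same outcome either way.
€53132: above both → same outcome either way.
€5973: below both → same outcome either way.
€57688: above both → same outcome either way.
Count: 1.

1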